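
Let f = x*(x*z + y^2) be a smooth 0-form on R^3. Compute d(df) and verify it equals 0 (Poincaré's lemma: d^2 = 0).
d(df) = 0

Step 1: df = sum_i (∂f/∂x_i) dx_i = (2*x*z + y^2) dx + (2*x*y) dy + (x^2) dz.
Step 2: Apply d again. Using the 1-form formula, the coefficient of dx ∧ dy in d(df) is ∂^2 f/∂x ∂y - ∂^2 f/∂y ∂x = (2*y) - (2*y) = 0 (equality of mixed partials for smooth f).
Similarly for dx ∧ dz and dy ∧ dz — all coefficients vanish. So d(df) = 0.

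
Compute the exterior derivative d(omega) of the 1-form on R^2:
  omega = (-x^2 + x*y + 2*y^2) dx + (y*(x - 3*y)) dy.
d(omega) = (-x - 3*y) dx ∧ dy

For a 1-form omega = sum_i f_i dx_i, the exterior derivative is
  d(omega) = sum_{i < j} (∂f_j/∂x_i - ∂f_i/∂x_j) dx_i ∧ dx_j.
  coefficient of dx ∧ dy: ∂f_2/∂x - ∂f_1/∂y = ∂(y*(x - 3*y))/∂x - ∂(-x^2 + x*y + 2*y^2)/∂y = -x - 3*y
Assembling: d(omega) = (-x - 3*y) dx ∧ dy.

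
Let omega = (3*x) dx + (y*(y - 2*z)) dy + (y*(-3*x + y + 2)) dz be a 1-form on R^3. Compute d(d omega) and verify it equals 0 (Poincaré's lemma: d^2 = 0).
d(d omega) = 0

Step 1: d omega = sum_{i<j} (∂f_j/∂x_i - ∂f_i/∂x_j) dx_i ∧ dx_j:
  coeff of dx ∧ dy: 0
  coeff of dx ∧ dz: -3*y
  coeff of dy ∧ dz: -3*x + 4*y + 2
Step 2: Apply d again to each 2-form coefficient. The only possible 3-form in R^3 is dx ∧ dy ∧ dz, with coefficient
  ∂(coeff of dy∧dz)/∂x - ∂(coeff of dx∧dz)/∂y + ∂(coeff of dx∧dy)/∂z
  = ∂/∂x (-3*x + 4*y + 2) - ∂/∂y (-3*y) + ∂/∂z (0).
Each of these terms simplifies to sums of mixed partials that cancel in pairs. The result is 0 (by equality of mixed partials for smooth functions — Schwarz / Clairaut).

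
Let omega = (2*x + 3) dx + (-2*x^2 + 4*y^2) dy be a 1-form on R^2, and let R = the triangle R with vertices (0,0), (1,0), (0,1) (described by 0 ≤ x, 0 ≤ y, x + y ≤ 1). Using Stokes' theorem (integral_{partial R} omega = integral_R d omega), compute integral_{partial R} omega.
integral_(partial R) omega = -2/3

Stokes: integral_partial_R omega = integral_R d omega with d omega = (∂Q/∂x - ∂P/∂y) dx ∧ dy.
  ∂Q/∂x = -4*x
  ∂P/∂y = 0
  integrand = ∂Q/∂x - ∂P/∂y = -4*x.
Integrating over R: integral_0^1 integral_0^{1-x} (-4*x) dy dx = -2/3.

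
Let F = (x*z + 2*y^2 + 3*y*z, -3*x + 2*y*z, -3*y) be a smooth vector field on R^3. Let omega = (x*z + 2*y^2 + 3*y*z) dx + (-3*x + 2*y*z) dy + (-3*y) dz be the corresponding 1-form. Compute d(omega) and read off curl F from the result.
d(omega) = (-2*y - 3) dy ∧ dz + (x + 3*y) dz ∧ dx + (-4*y - 3*z - 3) dx ∧ dy; curl F = (-2*y - 3, x + 3*y, -4*y - 3*z - 3)

d omega = sum_{i<j} (∂f_j/∂x_i - ∂f_i/∂x_j) dx_i ∧ dx_j. Under the identification (dy ∧ dz, dz ∧ dx, dx ∧ dy) ↔ (e_x, e_y, e_z), the coefficients are exactly the components of curl F. Compute:
  ∂R/∂y - ∂Q/∂z = (-3) - (2*y) = -2*y - 3
  ∂P/∂z - ∂R/∂x = (x + 3*y) - (0) = x + 3*y
  ∂Q/∂x - ∂P/∂y = (-3) - (4*y + 3*z) = -4*y - 3*z - 3.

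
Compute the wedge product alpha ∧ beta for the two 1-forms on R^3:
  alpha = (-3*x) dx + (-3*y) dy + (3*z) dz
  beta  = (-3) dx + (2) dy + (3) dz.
alpha ∧ beta = (-6*x - 9*y) dx ∧ dy + (-9*x + 9*z) dx ∧ dz + (-9*y - 6*z) dy ∧ dz

Distribute the wedge, using dx_i ∧ dx_j = -dx_j ∧ dx_i and dx_i ∧ dx_i = 0. For each pair (i, j) with i < j, the coefficient of dx_i ∧ dx_j in alpha ∧ beta is (alpha_i * beta_j - alpha_j * beta_i). Collecting: alpha ∧ beta = (-6*x - 9*y) dx ∧ dy + (-9*x + 9*z) dx ∧ dz + (-9*y - 6*z) dy ∧ dz.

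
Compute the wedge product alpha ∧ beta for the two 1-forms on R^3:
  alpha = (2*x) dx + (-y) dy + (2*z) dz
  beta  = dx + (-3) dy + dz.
alpha ∧ beta = (-6*x + y) dx ∧ dy + (2*x - 2*z) dx ∧ dz + (-y + 6*z) dy ∧ dz

Distribute the wedge, using dx_i ∧ dx_j = -dx_j ∧ dx_i and dx_i ∧ dx_i = 0. For each pair (i, j) with i < j, the coefficient of dx_i ∧ dx_j in alpha ∧ beta is (alpha_i * beta_j - alpha_j * beta_i). Collecting: alpha ∧ beta = (-6*x + y) dx ∧ dy + (2*x - 2*z) dx ∧ dz + (-y + 6*z) dy ∧ dz.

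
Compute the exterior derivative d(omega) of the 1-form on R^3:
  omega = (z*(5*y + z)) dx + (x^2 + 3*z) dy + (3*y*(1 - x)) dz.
d(omega) = (2*x - 5*z) dx ∧ dy + (-8*y - 2*z) dx ∧ dz + (-3*x) dy ∧ dz

For a 1-form omega = sum_i f_i dx_i, the exterior derivative is
  d(omega) = sum_{i < j} (∂f_j/∂x_i - ∂f_i/∂x_j) dx_i ∧ dx_j.
  coefficient of dx ∧ dy: ∂f_2/∂x - ∂f_1/∂y = ∂(x^2 + 3*z)/∂x - ∂(z*(5*y + z))/∂y = 2*x - 5*z
  coefficient of dx ∧ dz: ∂f_3/∂x - ∂f_1/∂z = ∂(3*y*(1 - x))/∂x - ∂(z*(5*y + z))/∂z = -8*y - 2*z
  coefficient of dy ∧ dz: ∂f_3/∂y - ∂f_2/∂z = ∂(3*y*(1 - x))/∂y - ∂(x^2 + 3*z)/∂z = -3*x
Assembling: d(omega) = (2*x - 5*z) dx ∧ dy + (-8*y - 2*z) dx ∧ dz + (-3*x) dy ∧ dz.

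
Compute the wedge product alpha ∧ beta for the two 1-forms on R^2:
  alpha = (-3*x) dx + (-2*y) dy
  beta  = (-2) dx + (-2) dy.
alpha ∧ beta = (6*x - 4*y) dx ∧ dy

Distribute the wedge, using dx_i ∧ dx_j = -dx_j ∧ dx_i and dx_i ∧ dx_i = 0. For each pair (i, j) with i < j, the coefficient of dx_i ∧ dx_j in alpha ∧ beta is (alpha_i * beta_j - alpha_j * beta_i). Collecting: alpha ∧ beta = (6*x - 4*y) dx ∧ dy.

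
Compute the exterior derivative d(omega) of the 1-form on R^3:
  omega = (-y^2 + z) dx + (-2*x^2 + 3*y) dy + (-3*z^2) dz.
d(omega) = (-4*x + 2*y) dx ∧ dy + (-1) dx ∧ dz

For a 1-form omega = sum_i f_i dx_i, the exterior derivative is
  d(omega) = sum_{i < j} (∂f_j/∂x_i - ∂f_i/∂x_j) dx_i ∧ dx_j.
  coefficient of dx ∧ dy: ∂f_2/∂x - ∂f_1/∂y = ∂(-2*x^2 + 3*y)/∂x - ∂(-y^2 + z)/∂y = -4*x + 2*y
  coefficient of dx ∧ dz: ∂f_3/∂x - ∂f_1/∂z = ∂(-3*z^2)/∂x - ∂(-y^2 + z)/∂z = -1
Assembling: d(omega) = (-4*x + 2*y) dx ∧ dy + (-1) dx ∧ dz.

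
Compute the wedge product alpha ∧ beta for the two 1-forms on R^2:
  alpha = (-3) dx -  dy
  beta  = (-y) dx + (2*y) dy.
alpha ∧ beta = (-7*y) dx ∧ dy

Distribute the wedge, using dx_i ∧ dx_j = -dx_j ∧ dx_i and dx_i ∧ dx_i = 0. For each pair (i, j) with i < j, the coefficient of dx_i ∧ dx_j in alpha ∧ beta is (alpha_i * beta_j - alpha_j * beta_i). Collecting: alpha ∧ beta = (-7*y) dx ∧ dy.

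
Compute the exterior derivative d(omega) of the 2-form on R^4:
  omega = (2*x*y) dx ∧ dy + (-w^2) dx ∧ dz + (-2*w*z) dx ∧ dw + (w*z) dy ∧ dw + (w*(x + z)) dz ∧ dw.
d(omega) = (w) dx ∧ dz ∧ dw + (-w) dy ∧ dz ∧ dw

For a 2-form omega = sum_{i<j} g_{ij} dx_i ∧ dx_j, the exterior derivative is
  d(omega) = sum_{i<j} d(g_{ij}) ∧ dx_i ∧ dx_j = sum_{i<j, k} (∂g_{ij}/∂x_k) dx_k ∧ dx_i ∧ dx_j.
Expand each term, using dx_k ∧ dx_i ∧ dx_j = sgn(permutation) dx_{(a)} ∧ dx_{(b)} ∧ dx_{(c)} with (a < b < c) sorted:
  d(-w^2) includes (∂/∂w)(-w^2) dw = (-2*w) dw, which multiplied by dx ∧ dz gives (-2*w) dx ∧ dz ∧ dw
  d(-2*w*z) includes (∂/∂z)(-2*w*z) dz = (-2*w) dz, which multiplied by dx ∧ dw gives (2*w) dx ∧ dz ∧ dw
  d(w*z) includes (∂/∂z)(w*z) dz = (w) dz, which multiplied by dy ∧ dw gives (-w) dy ∧ dz ∧ dw
  d(w*(x + z)) includes (∂/∂x)(w*(x + z)) dx = (w) dx, which multiplied by dz ∧ dw gives (w) dx ∧ dz ∧ dw
Collecting like 3-forms: d(omega) = (w) dx ∧ dz ∧ dw + (-w) dy ∧ dz ∧ dw.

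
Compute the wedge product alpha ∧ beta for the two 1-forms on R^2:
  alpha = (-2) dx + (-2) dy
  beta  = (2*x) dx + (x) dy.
alpha ∧ beta = (2*x) dx ∧ dy

Distribute the wedge, using dx_i ∧ dx_j = -dx_j ∧ dx_i and dx_i ∧ dx_i = 0. For each pair (i, j) with i < j, the coefficient of dx_i ∧ dx_j in alpha ∧ beta is (alpha_i * beta_j - alpha_j * beta_i). Collecting: alpha ∧ beta = (2*x) dx ∧ dy.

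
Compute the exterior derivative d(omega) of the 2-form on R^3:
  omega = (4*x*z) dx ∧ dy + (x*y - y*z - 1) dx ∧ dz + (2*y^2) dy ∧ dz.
d(omega) = (3*x + z) dx ∧ dy ∧ dz

For a 2-form omega = sum_{i<j} g_{ij} dx_i ∧ dx_j, the exterior derivative is
  d(omega) = sum_{i<j} d(g_{ij}) ∧ dx_i ∧ dx_j = sum_{i<j, k} (∂g_{ij}/∂x_k) dx_k ∧ dx_i ∧ dx_j.
Expand each term, using dx_k ∧ dx_i ∧ dx_j = sgn(permutation) dx_{(a)} ∧ dx_{(b)} ∧ dx_{(c)} with (a < b < c) sorted:
  d(4*x*z) includes (∂/∂z)(4*x*z) dz = (4*x) dz, which multiplied by dx ∧ dy gives (4*x) dx ∧ dy ∧ dz
  d(x*y - y*z - 1) includes (∂/∂y)(x*y - y*z - 1) dy = (x - z) dy, which multiplied by dx ∧ dz gives (-x + z) dx ∧ dy ∧ dz
Collecting like 3-forms: d(omega) = (3*x + z) dx ∧ dy ∧ dz.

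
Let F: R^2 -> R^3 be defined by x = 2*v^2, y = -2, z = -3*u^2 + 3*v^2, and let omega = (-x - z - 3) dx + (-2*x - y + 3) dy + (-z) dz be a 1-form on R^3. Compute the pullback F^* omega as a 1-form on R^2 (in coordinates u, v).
F^* omega = (18*u*(-u^2 + v^2)) du + (2*v*(15*u^2 - 19*v^2 - 6)) dv

Using F^*(f dg) = (f ∘ F) d(g ∘ F), substitute each coordinate x_i by F_i(u, v) in f_i, and replace dx_i by d F_i = (∂F_i/∂u) du + (∂F_i/∂v) dv.
  For the x component: f_1(F) = 3*u^2 - 5*v^2 - 3; d F_1 = (0) du + (4*v) dv
  For the y component: f_2(F) = 5 - 4*v^2; d F_2 = (0) du + (0) dv
  For the z component: f_3(F) = 3*u^2 - 3*v^2; d F_3 = (-6*u) du + (6*v) dv
Combining and collecting du, dv coefficients:
  coeff of du: 18*u*(-u^2 + v^2)
  coeff of dv: 2*v*(15*u^2 - 19*v^2 - 6)
F^* omega = (18*u*(-u^2 + v^2)) du + (2*v*(15*u^2 - 19*v^2 - 6)) dv.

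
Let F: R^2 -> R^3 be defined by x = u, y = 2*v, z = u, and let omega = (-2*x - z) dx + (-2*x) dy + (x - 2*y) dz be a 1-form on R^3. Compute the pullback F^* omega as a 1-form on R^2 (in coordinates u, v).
F^* omega = (-2*u - 4*v) du + (-4*u) dv

Using F^*(f dg) = (f ∘ F) d(g ∘ F), substitute each coordinate x_i by F_i(u, v) in f_i, and replace dx_i by d F_i = (∂F_i/∂u) du + (∂F_i/∂v) dv.
  For the x component: f_1(F) = -3*u; d F_1 = (1) du + (0) dv
  For the y component: f_2(F) = -2*u; d F_2 = (0) du + (2) dv
  For the z component: f_3(F) = u - 4*v; d F_3 = (1) du + (0) dv
Combining and collecting du, dv coefficients:
  coeff of du: -2*u - 4*v
  coeff of dv: -4*u
F^* omega = (-2*u - 4*v) du + (-4*u) dv.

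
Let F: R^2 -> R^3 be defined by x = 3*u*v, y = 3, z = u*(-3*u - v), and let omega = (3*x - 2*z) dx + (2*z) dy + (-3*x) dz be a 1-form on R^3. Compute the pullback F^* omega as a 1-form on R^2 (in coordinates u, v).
F^* omega = (6*u*v*(12*u + 7*v)) du + (u^2*(18*u + 42*v)) dv

Using F^*(f dg) = (f ∘ F) d(g ∘ F), substitute each coordinate x_i by F_i(u, v) in f_i, and replace dx_i by d F_i = (∂F_i/∂u) du + (∂F_i/∂v) dv.
  For the x component: f_1(F) = u*(6*u + 11*v); d F_1 = (3*v) du + (3*u) dv
  For the y component: f_2(F) = 2*u*(-3*u - v); d F_2 = (0) du + (0) dv
  For the z component: f_3(F) = -9*u*v; d F_3 = (-6*u - v) du + (-u) dv
Combining and collecting du, dv coefficients:
  coeff of du: 6*u*v*(12*u + 7*v)
  coeff of dv: u^2*(18*u + 42*v)
F^* omega = (6*u*v*(12*u + 7*v)) du + (u^2*(18*u + 42*v)) dv.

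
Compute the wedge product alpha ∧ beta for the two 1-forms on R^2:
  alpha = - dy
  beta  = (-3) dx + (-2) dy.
alpha ∧ beta = (-3) dx ∧ dy

Distribute the wedge, using dx_i ∧ dx_j = -dx_j ∧ dx_i and dx_i ∧ dx_i = 0. For each pair (i, j) with i < j, the coefficient of dx_i ∧ dx_j in alpha ∧ beta is (alpha_i * beta_j - alpha_j * beta_i). Collecting: alpha ∧ beta = (-3) dx ∧ dy.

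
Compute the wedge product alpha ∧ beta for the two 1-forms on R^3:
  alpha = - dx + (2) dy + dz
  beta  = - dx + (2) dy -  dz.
alpha ∧ beta = (2) dx ∧ dz + (-4) dy ∧ dz

Distribute the wedge, using dx_i ∧ dx_j = -dx_j ∧ dx_i and dx_i ∧ dx_i = 0. For each pair (i, j) with i < j, the coefficient of dx_i ∧ dx_j in alpha ∧ beta is (alpha_i * beta_j - alpha_j * beta_i). Collecting: alpha ∧ beta = (2) dx ∧ dz + (-4) dy ∧ dz.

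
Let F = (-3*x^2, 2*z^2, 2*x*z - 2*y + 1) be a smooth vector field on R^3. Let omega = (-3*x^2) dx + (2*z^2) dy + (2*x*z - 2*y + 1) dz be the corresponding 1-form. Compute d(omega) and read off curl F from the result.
d(omega) = (-4*z - 2) dy ∧ dz + (-2*z) dz ∧ dx + (0) dx ∧ dy; curl F = (-4*z - 2, -2*z, 0)

d omega = sum_{i<j} (∂f_j/∂x_i - ∂f_i/∂x_j) dx_i ∧ dx_j. Under the identification (dy ∧ dz, dz ∧ dx, dx ∧ dy) ↔ (e_x, e_y, e_z), the coefficients are exactly the components of curl F. Compute:
  ∂R/∂y - ∂Q/∂z = (-2) - (4*z) = -4*z - 2
  ∂P/∂z - ∂R/∂x = (0) - (2*z) = -2*z
  ∂Q/∂x - ∂P/∂y = (0) - (0) = 0.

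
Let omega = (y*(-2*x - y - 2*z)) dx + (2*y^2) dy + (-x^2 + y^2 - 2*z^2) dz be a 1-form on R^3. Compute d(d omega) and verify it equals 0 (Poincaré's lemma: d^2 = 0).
d(d omega) = 0

Step 1: d omega = sum_{i<j} (∂f_j/∂x_i - ∂f_i/∂x_j) dx_i ∧ dx_j:
  coeff of dx ∧ dy: 2*x + 2*y + 2*z
  coeff of dx ∧ dz: -2*x + 2*y
  coeff of dy ∧ dz: 2*y
Step 2: Apply d again to each 2-form coefficient. The only possible 3-form in R^3 is dx ∧ dy ∧ dz, with coefficient
  ∂(coeff of dy∧dz)/∂x - ∂(coeff of dx∧dz)/∂y + ∂(coeff of dx∧dy)/∂z
  = ∂/∂x (2*y) - ∂/∂y (-2*x + 2*y) + ∂/∂z (2*x + 2*y + 2*z).
Each of these terms simplifies to sums of mixed partials that cancel in pairs. The result is 0 (by equality of mixed partials for smooth functions — Schwarz / Clairaut).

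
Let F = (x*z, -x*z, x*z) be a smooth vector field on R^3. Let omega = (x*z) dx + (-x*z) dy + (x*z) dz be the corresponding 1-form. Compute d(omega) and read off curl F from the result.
d(omega) = (x) dy ∧ dz + (x - z) dz ∧ dx + (-z) dx ∧ dy; curl F = (x, x - z, -z)

d omega = sum_{i<j} (∂f_j/∂x_i - ∂f_i/∂x_j) dx_i ∧ dx_j. Under the identification (dy ∧ dz, dz ∧ dx, dx ∧ dy) ↔ (e_x, e_y, e_z), the coefficients are exactly the components of curl F. Compute:
  ∂R/∂y - ∂Q/∂z = (0) - (-x) = x
  ∂P/∂z - ∂R/∂x = (x) - (z) = x - z
  ∂Q/∂x - ∂P/∂y = (-z) - (0) = -z.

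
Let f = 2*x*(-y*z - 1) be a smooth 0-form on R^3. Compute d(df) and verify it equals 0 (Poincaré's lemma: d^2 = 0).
d(df) = 0

Step 1: df = sum_i (∂f/∂x_i) dx_i = (-2*y*z - 2) dx + (-2*x*z) dy + (-2*x*y) dz.
Step 2: Apply d again. Using the 1-form formula, the coefficient of dx ∧ dy in d(df) is ∂^2 f/∂x ∂y - ∂^2 f/∂y ∂x = (-2*z) - (-2*z) = 0 (equality of mixed partials for smooth f).
Similarly for dx ∧ dz and dy ∧ dz — all coefficients vanish. So d(df) = 0.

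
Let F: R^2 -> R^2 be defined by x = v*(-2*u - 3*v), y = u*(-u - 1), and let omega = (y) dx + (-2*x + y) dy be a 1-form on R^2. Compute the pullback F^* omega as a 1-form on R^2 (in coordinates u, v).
F^* omega = (2*u^3 - 6*u^2*v + 3*u^2 - 12*u*v^2 - 2*u*v + u - 6*v^2) du + (2*u*(u^2 + 3*u*v + u + 3*v)) dv

Using F^*(f dg) = (f ∘ F) d(g ∘ F), substitute each coordinate x_i by F_i(u, v) in f_i, and replace dx_i by d F_i = (∂F_i/∂u) du + (∂F_i/∂v) dv.
  For the x component: f_1(F) = u*(-u - 1); d F_1 = (-2*v) du + (-2*u - 6*v) dv
  For the y component: f_2(F) = -u^2 + 4*u*v - u + 6*v^2; d F_2 = (-2*u - 1) du + (0) dv
Combining and collecting du, dv coefficients:
  coeff of du: 2*u^3 - 6*u^2*v + 3*u^2 - 12*u*v^2 - 2*u*v + u - 6*v^2
  coeff of dv: 2*u*(u^2 + 3*u*v + u + 3*v)
F^* omega = (2*u^3 - 6*u^2*v + 3*u^2 - 12*u*v^2 - 2*u*v + u - 6*v^2) du + (2*u*(u^2 + 3*u*v + u + 3*v)) dv.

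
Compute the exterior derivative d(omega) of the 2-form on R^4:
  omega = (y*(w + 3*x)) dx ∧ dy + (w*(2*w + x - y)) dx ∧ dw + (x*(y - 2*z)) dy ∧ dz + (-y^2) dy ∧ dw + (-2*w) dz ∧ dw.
d(omega) = (w + y) dx ∧ dy ∧ dw + (y - 2*z) dx ∧ dy ∧ dz

For a 2-form omega = sum_{i<j} g_{ij} dx_i ∧ dx_j, the exterior derivative is
  d(omega) = sum_{i<j} d(g_{ij}) ∧ dx_i ∧ dx_j = sum_{i<j, k} (∂g_{ij}/∂x_k) dx_k ∧ dx_i ∧ dx_j.
Expand each term, using dx_k ∧ dx_i ∧ dx_j = sgn(permutation) dx_{(a)} ∧ dx_{(b)} ∧ dx_{(c)} with (a < b < c) sorted:
  d(y*(w + 3*x)) includes (∂/∂w)(y*(w + 3*x)) dw = (y) dw, which multiplied by dx ∧ dy gives (y) dx ∧ dy ∧ dw
  d(w*(2*w + x - y)) includes (∂/∂y)(w*(2*w + x - y)) dy = (-w) dy, which multiplied by dx ∧ dw gives (w) dx ∧ dy ∧ dw
  d(x*(y - 2*z)) includes (∂/∂x)(x*(y - 2*z)) dx = (y - 2*z) dx, which multiplied by dy ∧ dz gives (y - 2*z) dx ∧ dy ∧ dz
Collecting like 3-forms: d(omega) = (w + y) dx ∧ dy ∧ dw + (y - 2*z) dx ∧ dy ∧ dz.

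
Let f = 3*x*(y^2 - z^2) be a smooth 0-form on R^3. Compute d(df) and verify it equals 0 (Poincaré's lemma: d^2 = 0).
d(df) = 0

Step 1: df = sum_i (∂f/∂x_i) dx_i = (3*y^2 - 3*z^2) dx + (6*x*y) dy + (-6*x*z) dz.
Step 2: Apply d again. Using the 1-form formula, the coefficient of dx ∧ dy in d(df) is ∂^2 f/∂x ∂y - ∂^2 f/∂y ∂x = (6*y) - (6*y) = 0 (equality of mixed partials for smooth f).
Similarly for dx ∧ dz and dy ∧ dz — all coefficients vanish. So d(df) = 0.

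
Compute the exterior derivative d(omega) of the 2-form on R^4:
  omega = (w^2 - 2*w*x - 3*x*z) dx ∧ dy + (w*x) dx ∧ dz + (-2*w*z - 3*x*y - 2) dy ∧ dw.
d(omega) = (-3*x) dx ∧ dy ∧ dz + (2*w - 2*x - 3*y) dx ∧ dy ∧ dw + (x) dx ∧ dz ∧ dw + (2*w) dy ∧ dz ∧ dw

For a 2-form omega = sum_{i<j} g_{ij} dx_i ∧ dx_j, the exterior derivative is
  d(omega) = sum_{i<j} d(g_{ij}) ∧ dx_i ∧ dx_j = sum_{i<j, k} (∂g_{ij}/∂x_k) dx_k ∧ dx_i ∧ dx_j.
Expand each term, using dx_k ∧ dx_i ∧ dx_j = sgn(permutation) dx_{(a)} ∧ dx_{(b)} ∧ dx_{(c)} with (a < b < c) sorted:
  d(w^2 - 2*w*x - 3*x*z) includes (∂/∂z)(w^2 - 2*w*x - 3*x*z) dz = (-3*x) dz, which multiplied by dx ∧ dy gives (-3*x) dx ∧ dy ∧ dz
  d(w^2 - 2*w*x - 3*x*z) includes (∂/∂w)(w^2 - 2*w*x - 3*x*z) dw = (2*w - 2*x) dw, which multiplied by dx ∧ dy gives (2*w - 2*x) dx ∧ dy ∧ dw
  d(w*x) includes (∂/∂w)(w*x) dw = (x) dw, which multiplied by dx ∧ dz gives (x) dx ∧ dz ∧ dw
  d(-2*w*z - 3*x*y - 2) includes (∂/∂x)(-2*w*z - 3*x*y - 2) dx = (-3*y) dx, which multiplied by dy ∧ dw gives (-3*y) dx ∧ dy ∧ dw
  d(-2*w*z - 3*x*y - 2) includes (∂/∂z)(-2*w*z - 3*x*y - 2) dz = (-2*w) dz, which multiplied by dy ∧ dw gives (2*w) dy ∧ dz ∧ dw
Collecting like 3-forms: d(omega) = (-3*x) dx ∧ dy ∧ dz + (2*w - 2*x - 3*y) dx ∧ dy ∧ dw + (x) dx ∧ dz ∧ dw + (2*w) dy ∧ dz ∧ dw.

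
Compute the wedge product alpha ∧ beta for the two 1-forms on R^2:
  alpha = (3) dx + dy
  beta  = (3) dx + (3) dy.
alpha ∧ beta = (6) dx ∧ dy

Distribute the wedge, using dx_i ∧ dx_j = -dx_j ∧ dx_i and dx_i ∧ dx_i = 0. For each pair (i, j) with i < j, the coefficient of dx_i ∧ dx_j in alpha ∧ beta is (alpha_i * beta_j - alpha_j * beta_i). Collecting: alpha ∧ beta = (6) dx ∧ dy.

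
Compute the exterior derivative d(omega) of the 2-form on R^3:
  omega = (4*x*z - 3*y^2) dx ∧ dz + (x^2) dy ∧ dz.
d(omega) = (2*x + 6*y) dx ∧ dy ∧ dz

For a 2-form omega = sum_{i<j} g_{ij} dx_i ∧ dx_j, the exterior derivative is
  d(omega) = sum_{i<j} d(g_{ij}) ∧ dx_i ∧ dx_j = sum_{i<j, k} (∂g_{ij}/∂x_k) dx_k ∧ dx_i ∧ dx_j.
Expand each term, using dx_k ∧ dx_i ∧ dx_j = sgn(permutation) dx_{(a)} ∧ dx_{(b)} ∧ dx_{(c)} with (a < b < c) sorted:
  d(4*x*z - 3*y^2) includes (∂/∂y)(4*x*z - 3*y^2) dy = (-6*y) dy, which multiplied by dx ∧ dz gives (6*y) dx ∧ dy ∧ dz
  d(x^2) includes (∂/∂x)(x^2) dx = (2*x) dx, which multiplied by dy ∧ dz gives (2*x) dx ∧ dy ∧ dz
Collecting like 3-forms: d(omega) = (2*x + 6*y) dx ∧ dy ∧ dz.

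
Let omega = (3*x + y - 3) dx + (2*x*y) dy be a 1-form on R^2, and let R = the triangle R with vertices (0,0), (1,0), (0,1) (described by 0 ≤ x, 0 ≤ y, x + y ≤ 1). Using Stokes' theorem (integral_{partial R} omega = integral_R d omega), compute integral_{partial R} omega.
integral_(partial R) omega = -1/6

Stokes: integral_partial_R omega = integral_R d omega with d omega = (∂Q/∂x - ∂P/∂y) dx ∧ dy.
  ∂Q/∂x = 2*y
  ∂P/∂y = 1
  integrand = ∂Q/∂x - ∂P/∂y = 2*y - 1.
Integrating over R: integral_0^1 integral_0^{1-x} (2*y - 1) dy dx = -1/6.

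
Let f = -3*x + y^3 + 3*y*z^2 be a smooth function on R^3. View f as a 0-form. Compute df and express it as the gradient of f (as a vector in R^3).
df = (-3) dx + (3*y^2 + 3*z^2) dy + (6*y*z) dz; grad f = (-3, 3*y^2 + 3*z^2, 6*y*z)

For a 0-form f, d f = (∂f/∂x) dx + (∂f/∂y) dy + (∂f/∂z) dz. The components of the vector representation are exactly the entries of grad f in Cartesian coordinates:
  ∂f/∂x = -3
  ∂f/∂y = 3*y^2 + 3*z^2
  ∂f/∂z = 6*y*z.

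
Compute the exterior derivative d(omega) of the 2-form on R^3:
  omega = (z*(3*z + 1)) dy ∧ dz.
d(omega) = 0

For a 2-form omega = sum_{i<j} g_{ij} dx_i ∧ dx_j, the exterior derivative is
  d(omega) = sum_{i<j} d(g_{ij}) ∧ dx_i ∧ dx_j = sum_{i<j, k} (∂g_{ij}/∂x_k) dx_k ∧ dx_i ∧ dx_j.
Expand each term, using dx_k ∧ dx_i ∧ dx_j = sgn(permutation) dx_{(a)} ∧ dx_{(b)} ∧ dx_{(c)} with (a < b < c) sorted:

Collecting like 3-forms: d(omega) = 0.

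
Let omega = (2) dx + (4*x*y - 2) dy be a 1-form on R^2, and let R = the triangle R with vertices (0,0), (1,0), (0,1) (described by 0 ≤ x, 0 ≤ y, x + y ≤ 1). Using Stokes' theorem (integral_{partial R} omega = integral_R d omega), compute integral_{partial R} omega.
integral_(partial R) omega = 2/3

Stokes: integral_partial_R omega = integral_R d omega with d omega = (∂Q/∂x - ∂P/∂y) dx ∧ dy.
  ∂Q/∂x = 4*y
  ∂P/∂y = 0
  integrand = ∂Q/∂x - ∂P/∂y = 4*y.
Integrating over R: integral_0^1 integral_0^{1-x} (4*y) dy dx = 2/3.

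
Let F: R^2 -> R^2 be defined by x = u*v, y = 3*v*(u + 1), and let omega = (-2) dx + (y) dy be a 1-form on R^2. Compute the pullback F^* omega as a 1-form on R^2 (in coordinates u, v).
F^* omega = (v*(9*u*v + 9*v - 2)) du + (9*u^2*v + 18*u*v - 2*u + 9*v) dv

Using F^*(f dg) = (f ∘ F) d(g ∘ F), substitute each coordinate x_i by F_i(u, v) in f_i, and replace dx_i by d F_i = (∂F_i/∂u) du + (∂F_i/∂v) dv.
  For the x component: f_1(F) = -2; d F_1 = (v) du + (u) dv
  For the y component: f_2(F) = 3*v*(u + 1); d F_2 = (3*v) du + (3*u + 3) dv
Combining and collecting du, dv coefficients:
  coeff of du: v*(9*u*v + 9*v - 2)
  coeff of dv: 9*u^2*v + 18*u*v - 2*u + 9*v
F^* omega = (v*(9*u*v + 9*v - 2)) du + (9*u^2*v + 18*u*v - 2*u + 9*v) dv.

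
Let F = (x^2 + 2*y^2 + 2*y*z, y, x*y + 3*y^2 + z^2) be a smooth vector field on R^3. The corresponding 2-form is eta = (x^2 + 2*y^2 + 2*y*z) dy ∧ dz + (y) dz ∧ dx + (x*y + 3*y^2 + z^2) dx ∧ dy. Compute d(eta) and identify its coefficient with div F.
d(eta) = (2*x + 2*z + 1) dx ∧ dy ∧ dz; div F = 2*x + 2*z + 1

For a 2-form in R^3 of the form above, applying d gives a 3-form with coefficient ∂P/∂x + ∂Q/∂y + ∂R/∂z:
  ∂P/∂x = 2*x
  ∂Q/∂y = 1
  ∂R/∂z = 2*z
Sum = 2*x + 2*z + 1, which is exactly div F.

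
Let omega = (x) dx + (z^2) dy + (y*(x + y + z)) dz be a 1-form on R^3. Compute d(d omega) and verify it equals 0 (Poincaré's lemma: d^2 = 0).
d(d omega) = 0

Step 1: d omega = sum_{i<j} (∂f_j/∂x_i - ∂f_i/∂x_j) dx_i ∧ dx_j:
  coeff of dx ∧ dy: 0
  coeff of dx ∧ dz: y
  coeff of dy ∧ dz: x + 2*y - z
Step 2: Apply d again to each 2-form coefficient. The only possible 3-form in R^3 is dx ∧ dy ∧ dz, with coefficient
  ∂(coeff of dy∧dz)/∂x - ∂(coeff of dx∧dz)/∂y + ∂(coeff of dx∧dy)/∂z
  = ∂/∂x (x + 2*y - z) - ∂/∂y (y) + ∂/∂z (0).
Each of these terms simplifies to sums of mixed partials that cancel in pairs. The result is 0 (by equality of mixed partials for smooth functions — Schwarz / Clairaut).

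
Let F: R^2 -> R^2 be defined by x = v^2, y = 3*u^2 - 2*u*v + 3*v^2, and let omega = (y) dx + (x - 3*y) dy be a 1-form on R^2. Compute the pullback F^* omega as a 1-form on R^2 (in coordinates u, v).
F^* omega = (-54*u^3 + 54*u^2*v - 60*u*v^2 + 16*v^3) du + (18*u^3 - 60*u^2*v + 48*u*v^2 - 42*v^3) dv

Using F^*(f dg) = (f ∘ F) d(g ∘ F), substitute each coordinate x_i by F_i(u, v) in f_i, and replace dx_i by d F_i = (∂F_i/∂u) du + (∂F_i/∂v) dv.
  For the x component: f_1(F) = 3*u^2 - 2*u*v + 3*v^2; d F_1 = (0) du + (2*v) dv
  For the y component: f_2(F) = -9*u^2 + 6*u*v - 8*v^2; d F_2 = (6*u - 2*v) du + (-2*u + 6*v) dv
Combining and collecting du, dv coefficients:
  coeff of du: -54*u^3 + 54*u^2*v - 60*u*v^2 + 16*v^3
  coeff of dv: 18*u^3 - 60*u^2*v + 48*u*v^2 - 42*v^3
F^* omega = (-54*u^3 + 54*u^2*v - 60*u*v^2 + 16*v^3) du + (18*u^3 - 60*u^2*v + 48*u*v^2 - 42*v^3) dv.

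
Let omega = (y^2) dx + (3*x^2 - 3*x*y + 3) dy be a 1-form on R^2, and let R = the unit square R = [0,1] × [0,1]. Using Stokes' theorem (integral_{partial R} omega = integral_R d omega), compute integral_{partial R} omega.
integral_(partial R) omega = 1/2

Stokes: integral_partial_R omega = integral_R d omega with d omega = (∂Q/∂x - ∂P/∂y) dx ∧ dy.
  ∂Q/∂x = 6*x - 3*y
  ∂P/∂y = 2*y
  integrand = ∂Q/∂x - ∂P/∂y = 6*x - 5*y.
Integrating over R: integral_0^1 integral_0^1 (6*x - 5*y) dx dy = 1/2.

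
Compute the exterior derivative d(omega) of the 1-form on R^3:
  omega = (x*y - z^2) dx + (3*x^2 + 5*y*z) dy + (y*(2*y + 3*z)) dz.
d(omega) = (5*x) dx ∧ dy + (2*z) dx ∧ dz + (-y + 3*z) dy ∧ dz

For a 1-form omega = sum_i f_i dx_i, the exterior derivative is
  d(omega) = sum_{i < j} (∂f_j/∂x_i - ∂f_i/∂x_j) dx_i ∧ dx_j.
  coefficient of dx ∧ dy: ∂f_2/∂x - ∂f_1/∂y = ∂(3*x^2 + 5*y*z)/∂x - ∂(x*y - z^2)/∂y = 5*x
  coefficient of dx ∧ dz: ∂f_3/∂x - ∂f_1/∂z = ∂(y*(2*y + 3*z))/∂x - ∂(x*y - z^2)/∂z = 2*z
  coefficient of dy ∧ dz: ∂f_3/∂y - ∂f_2/∂z = ∂(y*(2*y + 3*z))/∂y - ∂(3*x^2 + 5*y*z)/∂z = -y + 3*z
Assembling: d(omega) = (5*x) dx ∧ dy + (2*z) dx ∧ dz + (-y + 3*z) dy ∧ dz.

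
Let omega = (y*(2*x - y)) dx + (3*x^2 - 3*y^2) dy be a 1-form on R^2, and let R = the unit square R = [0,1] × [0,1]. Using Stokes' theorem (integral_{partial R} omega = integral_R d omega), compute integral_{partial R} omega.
integral_(partial R) omega = 3

Stokes: integral_partial_R omega = integral_R d omega with d omega = (∂Q/∂x - ∂P/∂y) dx ∧ dy.
  ∂Q/∂x = 6*x
  ∂P/∂y = 2*x - 2*y
  integrand = ∂Q/∂x - ∂P/∂y = 4*x + 2*y.
Integrating over R: integral_0^1 integral_0^1 (4*x + 2*y) dx dy = 3.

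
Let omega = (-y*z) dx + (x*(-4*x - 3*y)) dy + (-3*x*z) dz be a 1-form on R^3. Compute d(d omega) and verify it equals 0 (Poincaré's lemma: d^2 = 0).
d(d omega) = 0

Step 1: d omega = sum_{i<j} (∂f_j/∂x_i - ∂f_i/∂x_j) dx_i ∧ dx_j:
  coeff of dx ∧ dy: -8*x - 3*y + z
  coeff of dx ∧ dz: y - 3*z
  coeff of dy ∧ dz: 0
Step 2: Apply d again to each 2-form coefficient. The only possible 3-form in R^3 is dx ∧ dy ∧ dz, with coefficient
  ∂(coeff of dy∧dz)/∂x - ∂(coeff of dx∧dz)/∂y + ∂(coeff of dx∧dy)/∂z
  = ∂/∂x (0) - ∂/∂y (y - 3*z) + ∂/∂z (-8*x - 3*y + z).
Each of these terms simplifies to sums of mixed partials that cancel in pairs. The result is 0 (by equality of mixed partials for smooth functions — Schwarz / Clairaut).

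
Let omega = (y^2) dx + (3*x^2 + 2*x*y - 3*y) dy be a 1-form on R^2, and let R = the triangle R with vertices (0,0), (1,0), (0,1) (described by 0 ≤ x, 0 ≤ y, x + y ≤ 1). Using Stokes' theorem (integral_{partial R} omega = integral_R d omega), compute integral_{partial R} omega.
integral_(partial R) omega = 1

Stokes: integral_partial_R omega = integral_R d omega with d omega = (∂Q/∂x - ∂P/∂y) dx ∧ dy.
  ∂Q/∂x = 6*x + 2*y
  ∂P/∂y = 2*y
  integrand = ∂Q/∂x - ∂P/∂y = 6*x.
Integrating over R: integral_0^1 integral_0^{1-x} (6*x) dy dx = 1.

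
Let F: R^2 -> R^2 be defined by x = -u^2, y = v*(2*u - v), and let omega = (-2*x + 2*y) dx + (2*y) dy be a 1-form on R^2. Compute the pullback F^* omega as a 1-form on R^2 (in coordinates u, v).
F^* omega = (-4*u^3 - 8*u^2*v + 12*u*v^2 - 4*v^3) du + (4*v*(2*u^2 - 3*u*v + v^2)) dv

Using F^*(f dg) = (f ∘ F) d(g ∘ F), substitute each coordinate x_i by F_i(u, v) in f_i, and replace dx_i by d F_i = (∂F_i/∂u) du + (∂F_i/∂v) dv.
  For the x component: f_1(F) = 2*u^2 + 4*u*v - 2*v^2; d F_1 = (-2*u) du + (0) dv
  For the y component: f_2(F) = 2*v*(2*u - v); d F_2 = (2*v) du + (2*u - 2*v) dv
Combining and collecting du, dv coefficients:
  coeff of du: -4*u^3 - 8*u^2*v + 12*u*v^2 - 4*v^3
  coeff of dv: 4*v*(2*u^2 - 3*u*v + v^2)
F^* omega = (-4*u^3 - 8*u^2*v + 12*u*v^2 - 4*v^3) du + (4*v*(2*u^2 - 3*u*v + v^2)) dv.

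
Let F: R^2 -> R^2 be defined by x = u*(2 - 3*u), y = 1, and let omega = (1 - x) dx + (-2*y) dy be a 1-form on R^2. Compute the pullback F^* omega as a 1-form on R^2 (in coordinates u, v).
F^* omega = (-18*u^3 + 18*u^2 - 10*u + 2) du

Using F^*(f dg) = (f ∘ F) d(g ∘ F), substitute each coordinate x_i by F_i(u, v) in f_i, and replace dx_i by d F_i = (∂F_i/∂u) du + (∂F_i/∂v) dv.
  For the x component: f_1(F) = 3*u^2 - 2*u + 1; d F_1 = (2 - 6*u) du + (0) dv
  For the y component: f_2(F) = -2; d F_2 = (0) du + (0) dv
Combining and collecting du, dv coefficients:
  coeff of du: -18*u^3 + 18*u^2 - 10*u + 2
  coeff of dv: 0
F^* omega = (-18*u^3 + 18*u^2 - 10*u + 2) du.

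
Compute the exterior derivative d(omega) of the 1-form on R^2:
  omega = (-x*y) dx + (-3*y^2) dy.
d(omega) = (x) dx ∧ dy

For a 1-form omega = sum_i f_i dx_i, the exterior derivative is
  d(omega) = sum_{i < j} (∂f_j/∂x_i - ∂f_i/∂x_j) dx_i ∧ dx_j.
  coefficient of dx ∧ dy: ∂f_2/∂x - ∂f_1/∂y = ∂(-3*y^2)/∂x - ∂(-x*y)/∂y = x
Assembling: d(omega) = (x) dx ∧ dy.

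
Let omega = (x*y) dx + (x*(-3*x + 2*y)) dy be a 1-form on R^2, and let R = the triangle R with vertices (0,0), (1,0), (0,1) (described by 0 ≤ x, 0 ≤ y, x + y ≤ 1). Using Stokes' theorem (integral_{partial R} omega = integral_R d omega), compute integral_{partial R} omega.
integral_(partial R) omega = -5/6

Stokes: integral_partial_R omega = integral_R d omega with d omega = (∂Q/∂x - ∂P/∂y) dx ∧ dy.
  ∂Q/∂x = -6*x + 2*y
  ∂P/∂y = x
  integrand = ∂Q/∂x - ∂P/∂y = -7*x + 2*y.
Integrating over R: integral_0^1 integral_0^{1-x} (-7*x + 2*y) dy dx = -5/6.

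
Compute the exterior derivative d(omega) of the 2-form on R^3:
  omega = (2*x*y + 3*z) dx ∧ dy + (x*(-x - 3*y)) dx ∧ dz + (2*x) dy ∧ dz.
d(omega) = (3*x + 5) dx ∧ dy ∧ dz

For a 2-form omega = sum_{i<j} g_{ij} dx_i ∧ dx_j, the exterior derivative is
  d(omega) = sum_{i<j} d(g_{ij}) ∧ dx_i ∧ dx_j = sum_{i<j, k} (∂g_{ij}/∂x_k) dx_k ∧ dx_i ∧ dx_j.
Expand each term, using dx_k ∧ dx_i ∧ dx_j = sgn(permutation) dx_{(a)} ∧ dx_{(b)} ∧ dx_{(c)} with (a < b < c) sorted:
  d(2*x*y + 3*z) includes (∂/∂z)(2*x*y + 3*z) dz = (3) dz, which multiplied by dx ∧ dy gives (3) dx ∧ dy ∧ dz
  d(x*(-x - 3*y)) includes (∂/∂y)(x*(-x - 3*y)) dy = (-3*x) dy, which multiplied by dx ∧ dz gives (3*x) dx ∧ dy ∧ dz
  d(2*x) includes (∂/∂x)(2*x) dx = (2) dx, which multiplied by dy ∧ dz gives (2) dx ∧ dy ∧ dz
Collecting like 3-forms: d(omega) = (3*x + 5) dx ∧ dy ∧ dz.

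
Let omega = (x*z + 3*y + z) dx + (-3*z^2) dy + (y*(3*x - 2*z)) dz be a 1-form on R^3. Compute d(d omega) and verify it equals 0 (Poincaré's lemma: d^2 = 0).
d(d omega) = 0

Step 1: d omega = sum_{i<j} (∂f_j/∂x_i - ∂f_i/∂x_j) dx_i ∧ dx_j:
  coeff of dx ∧ dy: -3
  coeff of dx ∧ dz: -x + 3*y - 1
  coeff of dy ∧ dz: 3*x + 4*z
Step 2: Apply d again to each 2-form coefficient. The only possible 3-form in R^3 is dx ∧ dy ∧ dz, with coefficient
  ∂(coeff of dy∧dz)/∂x - ∂(coeff of dx∧dz)/∂y + ∂(coeff of dx∧dy)/∂z
  = ∂/∂x (3*x + 4*z) - ∂/∂y (-x + 3*y - 1) + ∂/∂z (-3).
Each of these terms simplifies to sums of mixed partials that cancel in pairs. The result is 0 (by equality of mixed partials for smooth functions — Schwarz / Clairaut).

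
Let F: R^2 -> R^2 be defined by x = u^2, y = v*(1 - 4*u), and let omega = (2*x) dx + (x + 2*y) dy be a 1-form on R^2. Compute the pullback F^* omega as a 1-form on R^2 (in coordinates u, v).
F^* omega = (4*u^3 - 4*u^2*v + 32*u*v^2 - 8*v^2) du + (-4*u^3 + 32*u^2*v + u^2 - 16*u*v + 2*v) dv

Using F^*(f dg) = (f ∘ F) d(g ∘ F), substitute each coordinate x_i by F_i(u, v) in f_i, and replace dx_i by d F_i = (∂F_i/∂u) du + (∂F_i/∂v) dv.
  For the x component: f_1(F) = 2*u^2; d F_1 = (2*u) du + (0) dv
  For the y component: f_2(F) = u^2 - 8*u*v + 2*v; d F_2 = (-4*v) du + (1 - 4*u) dv
Combining and collecting du, dv coefficients:
  coeff of du: 4*u^3 - 4*u^2*v + 32*u*v^2 - 8*v^2
  coeff of dv: -4*u^3 + 32*u^2*v + u^2 - 16*u*v + 2*v
F^* omega = (4*u^3 - 4*u^2*v + 32*u*v^2 - 8*v^2) du + (-4*u^3 + 32*u^2*v + u^2 - 16*u*v + 2*v) dv.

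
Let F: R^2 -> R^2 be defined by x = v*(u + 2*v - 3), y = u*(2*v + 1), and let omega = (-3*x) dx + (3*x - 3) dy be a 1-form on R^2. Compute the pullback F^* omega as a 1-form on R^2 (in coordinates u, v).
F^* omega = (3*u*v^2 + 3*u*v + 6*v^3 - 3*v^2 - 15*v - 3) du + (3*u^2*v - 6*u*v^2 - 6*u - 24*v^3 + 54*v^2 - 27*v) dv

Using F^*(f dg) = (f ∘ F) d(g ∘ F), substitute each coordinate x_i by F_i(u, v) in f_i, and replace dx_i by d F_i = (∂F_i/∂u) du + (∂F_i/∂v) dv.
  For the x component: f_1(F) = 3*v*(-u - 2*v + 3); d F_1 = (v) du + (u + 4*v - 3) dv
  For the y component: f_2(F) = 3*u*v + 6*v^2 - 9*v - 3; d F_2 = (2*v + 1) du + (2*u) dv
Combining and collecting du, dv coefficients:
  coeff of du: 3*u*v^2 + 3*u*v + 6*v^3 - 3*v^2 - 15*v - 3
  coeff of dv: 3*u^2*v - 6*u*v^2 - 6*u - 24*v^3 + 54*v^2 - 27*v
F^* omega = (3*u*v^2 + 3*u*v + 6*v^3 - 3*v^2 - 15*v - 3) du + (3*u^2*v - 6*u*v^2 - 6*u - 24*v^3 + 54*v^2 - 27*v) dv.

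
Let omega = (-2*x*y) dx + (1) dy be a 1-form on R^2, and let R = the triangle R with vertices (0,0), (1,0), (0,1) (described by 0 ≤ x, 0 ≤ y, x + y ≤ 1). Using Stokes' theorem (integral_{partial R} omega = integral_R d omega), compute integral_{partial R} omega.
integral_(partial R) omega = 1/3

Stokes: integral_partial_R omega = integral_R d omega with d omega = (∂Q/∂x - ∂P/∂y) dx ∧ dy.
  ∂Q/∂x = 0
  ∂P/∂y = -2*x
  integrand = ∂Q/∂x - ∂P/∂y = 2*x.
Integrating over R: integral_0^1 integral_0^{1-x} (2*x) dy dx = 1/3.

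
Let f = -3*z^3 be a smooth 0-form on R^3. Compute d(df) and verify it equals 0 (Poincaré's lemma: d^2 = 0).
d(df) = 0

Step 1: df = sum_i (∂f/∂x_i) dx_i = (0) dx + (0) dy + (-9*z^2) dz.
Step 2: Apply d again. Using the 1-form formula, the coefficient of dx ∧ dy in d(df) is ∂^2 f/∂x ∂y - ∂^2 f/∂y ∂x = (0) - (0) = 0 (equality of mixed partials for smooth f).
Similarly for dx ∧ dz and dy ∧ dz — all coefficients vanish. So d(df) = 0.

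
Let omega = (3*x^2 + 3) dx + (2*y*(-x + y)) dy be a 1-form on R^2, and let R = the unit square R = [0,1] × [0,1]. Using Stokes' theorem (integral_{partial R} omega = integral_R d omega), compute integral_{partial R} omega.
integral_(partial R) omega = -1

Stokes: integral_partial_R omega = integral_R d omega with d omega = (∂Q/∂x - ∂P/∂y) dx ∧ dy.
  ∂Q/∂x = -2*y
  ∂P/∂y = 0
  integrand = ∂Q/∂x - ∂P/∂y = -2*y.
Integrating over R: integral_0^1 integral_0^1 (-2*y) dx dy = -1.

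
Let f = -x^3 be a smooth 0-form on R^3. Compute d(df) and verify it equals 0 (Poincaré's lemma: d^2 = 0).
d(df) = 0

Step 1: df = sum_i (∂f/∂x_i) dx_i = (-3*x^2) dx + (0) dy + (0) dz.
Step 2: Apply d again. Using the 1-form formula, the coefficient of dx ∧ dy in d(df) is ∂^2 f/∂x ∂y - ∂^2 f/∂y ∂x = (0) - (0) = 0 (equality of mixed partials for smooth f).
Similarly for dx ∧ dz and dy ∧ dz — all coefficients vanish. So d(df) = 0.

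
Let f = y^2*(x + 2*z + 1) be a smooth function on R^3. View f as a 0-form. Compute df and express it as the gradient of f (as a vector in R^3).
df = (y^2) dx + (2*y*(x + 2*z + 1)) dy + (2*y^2) dz; grad f = (y^2, 2*y*(x + 2*z + 1), 2*y^2)

For a 0-form f, d f = (∂f/∂x) dx + (∂f/∂y) dy + (∂f/∂z) dz. The components of the vector representation are exactly the entries of grad f in Cartesian coordinates:
  ∂f/∂x = y^2
  ∂f/∂y = 2*y*(x + 2*z + 1)
  ∂f/∂z = 2*y^2.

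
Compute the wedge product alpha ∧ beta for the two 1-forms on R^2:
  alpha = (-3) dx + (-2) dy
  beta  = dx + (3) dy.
alpha ∧ beta = (-7) dx ∧ dy

Distribute the wedge, using dx_i ∧ dx_j = -dx_j ∧ dx_i and dx_i ∧ dx_i = 0. For each pair (i, j) with i < j, the coefficient of dx_i ∧ dx_j in alpha ∧ beta is (alpha_i * beta_j - alpha_j * beta_i). Collecting: alpha ∧ beta = (-7) dx ∧ dy.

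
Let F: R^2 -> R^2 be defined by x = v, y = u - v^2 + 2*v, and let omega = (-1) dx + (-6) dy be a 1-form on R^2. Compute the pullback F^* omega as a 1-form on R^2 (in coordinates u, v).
F^* omega = (-6) du + (12*v - 13) dv

Using F^*(f dg) = (f ∘ F) d(g ∘ F), substitute each coordinate x_i by F_i(u, v) in f_i, and replace dx_i by d F_i = (∂F_i/∂u) du + (∂F_i/∂v) dv.
  For the x component: f_1(F) = -1; d F_1 = (0) du + (1) dv
  For the y component: f_2(F) = -6; d F_2 = (1) du + (2 - 2*v) dv
Combining and collecting du, dv coefficients:
  coeff of du: -6
  coeff of dv: 12*v - 13
F^* omega = (-6) du + (12*v - 13) dv.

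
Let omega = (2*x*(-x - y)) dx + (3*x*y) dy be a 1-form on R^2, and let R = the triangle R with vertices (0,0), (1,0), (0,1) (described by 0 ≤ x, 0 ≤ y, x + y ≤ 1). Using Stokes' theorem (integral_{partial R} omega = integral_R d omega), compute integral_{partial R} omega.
integral_(partial R) omega = 5/6

Stokes: integral_partial_R omega = integral_R d omega with d omega = (∂Q/∂x - ∂P/∂y) dx ∧ dy.
  ∂Q/∂x = 3*y
  ∂P/∂y = -2*x
  integrand = ∂Q/∂x - ∂P/∂y = 2*x + 3*y.
Integrating over R: integral_0^1 integral_0^{1-x} (2*x + 3*y) dy dx = 5/6.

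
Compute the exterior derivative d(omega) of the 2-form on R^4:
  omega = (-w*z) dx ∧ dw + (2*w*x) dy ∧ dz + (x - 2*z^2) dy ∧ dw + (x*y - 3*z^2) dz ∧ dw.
d(omega) = (w + y) dx ∧ dz ∧ dw + (2*w) dx ∧ dy ∧ dz + (3*x + 4*z) dy ∧ dz ∧ dw + (1) dx ∧ dy ∧ dw

For a 2-form omega = sum_{i<j} g_{ij} dx_i ∧ dx_j, the exterior derivative is
  d(omega) = sum_{i<j} d(g_{ij}) ∧ dx_i ∧ dx_j = sum_{i<j, k} (∂g_{ij}/∂x_k) dx_k ∧ dx_i ∧ dx_j.
Expand each term, using dx_k ∧ dx_i ∧ dx_j = sgn(permutation) dx_{(a)} ∧ dx_{(b)} ∧ dx_{(c)} with (a < b < c) sorted:
  d(-w*z) includes (∂/∂z)(-w*z) dz = (-w) dz, which multiplied by dx ∧ dw gives (w) dx ∧ dz ∧ dw
  d(2*w*x) includes (∂/∂x)(2*w*x) dx = (2*w) dx, which multiplied by dy ∧ dz gives (2*w) dx ∧ dy ∧ dz
  d(2*w*x) includes (∂/∂w)(2*w*x) dw = (2*x) dw, which multiplied by dy ∧ dz gives (2*x) dy ∧ dz ∧ dw
  d(x - 2*z^2) includes (∂/∂x)(x - 2*z^2) dx = (1) dx, which multiplied by dy ∧ dw gives (1) dx ∧ dy ∧ dw
  d(x - 2*z^2) includes (∂/∂z)(x - 2*z^2) dz = (-4*z) dz, which multiplied by dy ∧ dw gives (4*z) dy ∧ dz ∧ dw
  d(x*y - 3*z^2) includes (∂/∂x)(x*y - 3*z^2) dx = (y) dx, which multiplied by dz ∧ dw gives (y) dx ∧ dz ∧ dw
  d(x*y - 3*z^2) includes (∂/∂y)(x*y - 3*z^2) dy = (x) dy, which multiplied by dz ∧ dw gives (x) dy ∧ dz ∧ dw
Collecting like 3-forms: d(omega) = (w + y) dx ∧ dz ∧ dw + (2*w) dx ∧ dy ∧ dz + (3*x + 4*z) dy ∧ dz ∧ dw + (1) dx ∧ dy ∧ dw.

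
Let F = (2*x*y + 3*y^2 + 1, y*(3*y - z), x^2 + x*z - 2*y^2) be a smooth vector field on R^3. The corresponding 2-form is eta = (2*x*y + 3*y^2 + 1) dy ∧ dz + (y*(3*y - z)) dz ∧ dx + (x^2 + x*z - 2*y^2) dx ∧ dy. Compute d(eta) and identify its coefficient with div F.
d(eta) = (x + 8*y - z) dx ∧ dy ∧ dz; div F = x + 8*y - z

For a 2-form in R^3 of the form above, applying d gives a 3-form with coefficient ∂P/∂x + ∂Q/∂y + ∂R/∂z:
  ∂P/∂x = 2*y
  ∂Q/∂y = 6*y - z
  ∂R/∂z = x
Sum = x + 8*y - z, which is exactly div F.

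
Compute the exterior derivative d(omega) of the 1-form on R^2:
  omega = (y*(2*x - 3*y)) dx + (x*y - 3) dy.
d(omega) = (-2*x + 7*y) dx ∧ dy

For a 1-form omega = sum_i f_i dx_i, the exterior derivative is
  d(omega) = sum_{i < j} (∂f_j/∂x_i - ∂f_i/∂x_j) dx_i ∧ dx_j.
  coefficient of dx ∧ dy: ∂f_2/∂x - ∂f_1/∂y = ∂(x*y - 3)/∂x - ∂(y*(2*x - 3*y))/∂y = -2*x + 7*y
Assembling: d(omega) = (-2*x + 7*y) dx ∧ dy.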